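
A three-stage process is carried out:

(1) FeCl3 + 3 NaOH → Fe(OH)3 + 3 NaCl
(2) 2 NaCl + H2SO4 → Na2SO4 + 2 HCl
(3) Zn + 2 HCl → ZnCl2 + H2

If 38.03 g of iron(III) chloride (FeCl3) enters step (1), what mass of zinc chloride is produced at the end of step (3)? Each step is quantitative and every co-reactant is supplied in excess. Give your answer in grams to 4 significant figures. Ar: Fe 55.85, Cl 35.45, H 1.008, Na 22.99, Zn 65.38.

47.93 g

M(FeCl3) = 55.85 + 3(35.45) = 162.20 g/mol.
M(ZnCl2) = 65.38 + 2(35.45) = 136.28 g/mol.
n(FeCl3) = 38.03 / 162.20 = 0.23446 mol.
Reaction (1): FeCl3→NaCl ratio 1:3 ⇒ n(NaCl) = 0.70339 mol.
Reaction (2): NaCl→HCl ratio 2:2 ⇒ n(HCl) = 0.70339 mol.
Reaction (3): HCl→ZnCl2 ratio 2:1 ⇒ n(ZnCl2) = 0.35170 mol.
Mass of ZnCl2 = 0.35170 × 136.28 = 47.929 g.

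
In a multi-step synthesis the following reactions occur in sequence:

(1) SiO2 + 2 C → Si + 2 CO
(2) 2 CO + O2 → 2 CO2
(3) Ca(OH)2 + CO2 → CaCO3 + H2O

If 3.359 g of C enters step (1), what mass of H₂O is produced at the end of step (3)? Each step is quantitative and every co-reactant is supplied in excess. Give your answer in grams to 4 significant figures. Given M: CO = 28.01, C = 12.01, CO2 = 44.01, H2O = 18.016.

n(C) = 3.359 / 12.01 = 0.27968 mol.
Reaction (1): C→CO ratio 2:2 ⇒ n(CO) = 0.27968 mol.
Reaction (2): CO→CO2 ratio 2:2 ⇒ n(CO2) = 0.27968 mol.
Reaction (3): CO2→H2O ratio 1:1 ⇒ n(H2O) = 0.27968 mol.
Mass of H2O = 0.27968 × 18.016 = 5.0388 g.

5.039 g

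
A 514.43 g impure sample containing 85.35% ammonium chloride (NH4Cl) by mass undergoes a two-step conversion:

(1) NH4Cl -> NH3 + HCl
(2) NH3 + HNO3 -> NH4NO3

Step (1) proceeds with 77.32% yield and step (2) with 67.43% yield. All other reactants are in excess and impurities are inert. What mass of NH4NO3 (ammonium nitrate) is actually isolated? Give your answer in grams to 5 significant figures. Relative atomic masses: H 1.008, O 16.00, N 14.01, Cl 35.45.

Pure NH4Cl = 514.43 × 0.8535 = 439.066 g.
M(NH4Cl) = 14.01 + 4(1.008) + 35.45 = 53.492 g/mol.
M(NH4NO3) = 2(14.01) + 4(1.008) + 3(16.00) = 80.052 g/mol.
n(NH4Cl) = 439.066 / 53.492 = 8.20807 mol.
Step 1 (NH4Cl:NH3 = 1:1): theoretical n(NH3) = 8.20807 mol; at 77.32% yield, n(NH3) = 6.34648 mol.
Step 2 (NH3:NH4NO3 = 1:1): theoretical n(NH4NO3) = 6.34648 mol, so theoretical mass = 6.34648 × 80.052 = 508.048 g.
At 67.43% yield, actual mass of NH4NO3 = 508.048 × 0.6743 = 342.577 g.

342.58 g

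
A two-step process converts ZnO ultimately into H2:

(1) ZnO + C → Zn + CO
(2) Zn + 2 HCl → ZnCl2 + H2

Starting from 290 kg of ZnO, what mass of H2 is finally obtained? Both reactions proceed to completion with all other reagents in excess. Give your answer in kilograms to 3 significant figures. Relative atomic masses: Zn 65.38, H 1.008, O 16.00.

7.18 kg

M(ZnO) = 65.38 + 16.00 = 81.38 g/mol.
M(H2) = 2(1.008) = 2.016 g/mol.
290 kg = 290000 g.
n(ZnO) = 290000 / 81.38 = 3564 mol.
Step 1 gives a 1:1 ratio of ZnO to Zn, so n(Zn) = 3564 mol.
In step 2 the Zn:H2 ratio is 1:1, so n(H2) = 3564 mol.
Mass of H2 = 3564 × 2.016 = 7184 g = 7.18 kg.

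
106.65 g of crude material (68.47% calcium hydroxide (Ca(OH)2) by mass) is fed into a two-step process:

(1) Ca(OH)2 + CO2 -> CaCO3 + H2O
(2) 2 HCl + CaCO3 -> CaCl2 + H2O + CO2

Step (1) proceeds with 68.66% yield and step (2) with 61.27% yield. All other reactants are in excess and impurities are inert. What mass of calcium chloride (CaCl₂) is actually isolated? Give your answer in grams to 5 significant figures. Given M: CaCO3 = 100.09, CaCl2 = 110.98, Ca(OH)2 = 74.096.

46.011 g

Pure Ca(OH)2 = 106.65 × 0.6847 = 73.0233 g.
n(Ca(OH)2) = 73.0233 / 74.096 = 0.985522 mol.
Step 1 (Ca(OH)2:CaCO3 = 1:1): theoretical n(CaCO3) = 0.985522 mol; at 68.66% yield, n(CaCO3) = 0.676660 mol.
Step 2 (CaCO3:CaCl2 = 1:1): theoretical n(CaCl2) = 0.676660 mol, so theoretical mass = 0.676660 × 110.98 = 75.0957 g.
At 61.27% yield, actual mass of CaCl2 = 75.0957 × 0.6127 = 46.0111 g.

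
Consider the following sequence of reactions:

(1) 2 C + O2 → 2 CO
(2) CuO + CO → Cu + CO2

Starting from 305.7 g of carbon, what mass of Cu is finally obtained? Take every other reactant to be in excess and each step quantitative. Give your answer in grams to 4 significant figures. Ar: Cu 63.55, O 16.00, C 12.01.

M(C) = 12.01 g/mol.
M(Cu) = 63.55 g/mol.
n(C) = 305.70 / 12.01 = 25.454 mol.
Step 1 gives a 2:2 ratio of C to CO, so n(CO) = 25.454 mol.
In step 2 the CO:Cu ratio is 1:1, so n(Cu) = 25.454 mol.
Mass of Cu = 25.454 × 63.55 = 1617.6 g.

1618 g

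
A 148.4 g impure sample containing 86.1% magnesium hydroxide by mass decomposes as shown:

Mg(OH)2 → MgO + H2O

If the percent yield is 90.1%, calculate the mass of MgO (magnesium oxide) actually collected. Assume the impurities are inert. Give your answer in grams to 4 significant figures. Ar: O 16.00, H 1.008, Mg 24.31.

79.56 g

Pure Mg(OH)2 available = 148.4 g × 0.861 = 127.77 g.
M(Mg(OH)2) = 24.31 + 2(16.00) + 2(1.008) = 58.326 g/mol.
M(MgO) = 24.31 + 16.00 = 40.31 g/mol.
n(Mg(OH)2) = 127.77 g / 58.326 g/mol = 2.1907 mol.
From the equation the Mg(OH)2:MgO mole ratio is 1:1, so n(MgO) = 2.1907 × 1/1 = 2.1907 mol.
Mass of MgO = 2.1907 mol × 40.31 g/mol = 88.305 g.
Actual mass collected = 88.305 g × 0.901 = 79.563 g.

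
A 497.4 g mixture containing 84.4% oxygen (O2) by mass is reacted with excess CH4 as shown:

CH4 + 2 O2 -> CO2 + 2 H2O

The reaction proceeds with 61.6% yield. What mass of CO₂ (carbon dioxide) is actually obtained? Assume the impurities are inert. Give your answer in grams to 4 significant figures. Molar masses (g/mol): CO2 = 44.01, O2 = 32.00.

177.8 g

Pure O2 available = 497.4 g × 0.844 = 419.81 g.
n(O2) = 419.81 g / 32.00 g/mol = 13.119 mol.
From the equation the O2:CO2 mole ratio is 2:1, so n(CO2) = 13.119 × 1/2 = 6.5595 mol.
Mass of CO2 = 6.5595 mol × 44.01 g/mol = 288.68 g.
Actual mass collected = 288.68 g × 0.616 = 177.83 g.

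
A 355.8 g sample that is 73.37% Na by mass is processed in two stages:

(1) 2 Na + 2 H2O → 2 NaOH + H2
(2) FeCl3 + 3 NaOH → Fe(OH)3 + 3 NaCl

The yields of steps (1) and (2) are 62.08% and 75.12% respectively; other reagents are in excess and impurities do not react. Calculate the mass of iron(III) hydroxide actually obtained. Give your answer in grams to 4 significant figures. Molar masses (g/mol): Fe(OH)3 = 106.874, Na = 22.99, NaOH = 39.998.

188.6 g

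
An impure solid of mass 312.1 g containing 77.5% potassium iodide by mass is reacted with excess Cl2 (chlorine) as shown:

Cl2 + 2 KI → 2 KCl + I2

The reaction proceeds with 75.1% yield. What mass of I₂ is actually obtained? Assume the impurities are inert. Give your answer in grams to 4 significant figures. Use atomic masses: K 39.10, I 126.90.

138.9 g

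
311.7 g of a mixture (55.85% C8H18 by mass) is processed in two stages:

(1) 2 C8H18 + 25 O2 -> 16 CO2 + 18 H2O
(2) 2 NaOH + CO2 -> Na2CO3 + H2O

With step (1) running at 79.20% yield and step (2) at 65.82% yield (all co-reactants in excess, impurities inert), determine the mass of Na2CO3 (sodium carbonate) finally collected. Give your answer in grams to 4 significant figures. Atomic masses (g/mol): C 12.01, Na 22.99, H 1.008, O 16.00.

673.7 g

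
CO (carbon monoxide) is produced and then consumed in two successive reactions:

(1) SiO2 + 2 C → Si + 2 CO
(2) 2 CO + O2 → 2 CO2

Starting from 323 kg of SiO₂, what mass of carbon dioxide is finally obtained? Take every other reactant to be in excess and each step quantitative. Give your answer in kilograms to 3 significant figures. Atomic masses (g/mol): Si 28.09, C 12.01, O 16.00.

M(SiO2) = 28.09 + 2(16.00) = 60.09 g/mol.
M(CO2) = 12.01 + 2(16.00) = 44.01 g/mol.
323 kg = 323000 g.
n(SiO2) = 323000 / 60.09 = 5375 mol.
Step 1 gives a 1:2 ratio of SiO2 to CO, so n(CO) = 10750 mol.
In step 2 the CO:CO2 ratio is 2:2, so n(CO2) = 10750 mol.
Mass of CO2 = 10750 × 44.01 = 473100 g = 473 kg.

473 kg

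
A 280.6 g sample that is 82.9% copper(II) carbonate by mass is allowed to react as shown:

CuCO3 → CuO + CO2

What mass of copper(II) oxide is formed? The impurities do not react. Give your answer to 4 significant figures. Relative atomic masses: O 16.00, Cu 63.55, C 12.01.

149.8 g

Mass of pure CuCO3 = 280.6 g × 0.829 = 232.62 g.
M(CuCO3) = 63.55 + 12.01 + 3(16.00) = 123.56 g/mol.
M(CuO) = 63.55 + 16.00 = 79.55 g/mol.
n(CuCO3) = 232.62 g / 123.56 g/mol = 1.8826 mol.
From the equation the CuCO3:CuO mole ratio is 1:1, so n(CuO) = 1.8826 × 1/1 = 1.8826 mol.
Mass of CuO = 1.8826 mol × 79.55 g/mol = 149.76 g.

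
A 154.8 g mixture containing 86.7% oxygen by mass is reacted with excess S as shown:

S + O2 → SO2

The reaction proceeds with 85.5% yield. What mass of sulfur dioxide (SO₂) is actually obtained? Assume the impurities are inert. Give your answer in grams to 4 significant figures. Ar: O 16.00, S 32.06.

Pure O2 available = 154.8 g × 0.867 = 134.21 g.
M(O2) = 2(16.00) = 32.00 g/mol.
M(SO2) = 32.06 + 2(16.00) = 64.06 g/mol.
n(O2) = 134.21 g / 32.00 g/mol = 4.1941 mol.
From the equation the O2:SO2 mole ratio is 1:1, so n(SO2) = 4.1941 × 1/1 = 4.1941 mol.
Mass of SO2 = 4.1941 mol × 64.06 g/mol = 268.67 g.
Actual mass collected = 268.67 g × 0.855 = 229.72 g.

229.7 g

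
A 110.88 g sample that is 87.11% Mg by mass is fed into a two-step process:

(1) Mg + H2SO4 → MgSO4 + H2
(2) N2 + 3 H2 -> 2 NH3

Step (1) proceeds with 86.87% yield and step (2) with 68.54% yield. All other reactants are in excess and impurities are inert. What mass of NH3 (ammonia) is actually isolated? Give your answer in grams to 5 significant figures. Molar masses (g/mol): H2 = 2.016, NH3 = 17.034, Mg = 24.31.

26.864 g

Pure Mg = 110.88 × 0.8711 = 96.5876 g.
n(Mg) = 96.5876 / 24.31 = 3.97316 mol.
Step 1 (Mg:H2 = 1:1): theoretical n(H2) = 3.97316 mol; at 86.87% yield, n(H2) = 3.45149 mol.
Step 2 (H2:NH3 = 3:2): theoretical n(NH3) = 2.30099 mol, so theoretical mass = 2.30099 × 17.034 = 39.1951 g.
At 68.54% yield, actual mass of NH3 = 39.1951 × 0.6854 = 26.8643 g.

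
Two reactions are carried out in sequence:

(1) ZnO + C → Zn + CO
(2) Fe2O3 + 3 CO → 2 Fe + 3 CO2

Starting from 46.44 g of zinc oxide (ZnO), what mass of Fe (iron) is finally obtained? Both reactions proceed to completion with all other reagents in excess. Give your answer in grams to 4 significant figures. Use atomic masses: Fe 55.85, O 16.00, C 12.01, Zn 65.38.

21.25 g

M(ZnO) = 65.38 + 16.00 = 81.38 g/mol.
M(Fe) = 55.85 g/mol.
n(ZnO) = 46.440 / 81.38 = 0.57066 mol.
Step 1 gives a 1:1 ratio of ZnO to CO, so n(CO) = 0.57066 mol.
In step 2 the CO:Fe ratio is 3:2, so n(Fe) = 0.38044 mol.
Mass of Fe = 0.38044 × 55.85 = 21.247 g.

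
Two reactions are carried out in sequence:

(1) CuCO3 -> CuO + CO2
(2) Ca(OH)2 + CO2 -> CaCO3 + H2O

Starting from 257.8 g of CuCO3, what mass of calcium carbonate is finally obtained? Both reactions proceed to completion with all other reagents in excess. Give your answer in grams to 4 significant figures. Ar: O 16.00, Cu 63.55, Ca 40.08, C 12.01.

M(CuCO3) = 63.55 + 12.01 + 3(16.00) = 123.56 g/mol.
M(CaCO3) = 40.08 + 12.01 + 3(16.00) = 100.09 g/mol.
n(CuCO3) = 257.80 / 123.56 = 2.0864 mol.
Step 1 gives a 1:1 ratio of CuCO3 to CO2, so n(CO2) = 2.0864 mol.
In step 2 the CO2:CaCO3 ratio is 1:1, so n(CaCO3) = 2.0864 mol.
Mass of CaCO3 = 2.0864 × 100.09 = 208.83 g.

208.8 g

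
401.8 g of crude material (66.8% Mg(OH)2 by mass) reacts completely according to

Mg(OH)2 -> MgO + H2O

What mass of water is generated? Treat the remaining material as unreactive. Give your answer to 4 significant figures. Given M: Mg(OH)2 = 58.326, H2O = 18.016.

Mass of pure Mg(OH)2 = 401.8 g × 0.668 = 268.40 g.
n(Mg(OH)2) = 268.40 g / 58.326 g/mol = 4.6018 mol.
From the equation the Mg(OH)2:H2O mole ratio is 1:1, so n(H2O) = 4.6018 × 1/1 = 4.6018 mol.
Mass of H2O = 4.6018 mol × 18.016 g/mol = 82.905 g.

82.91 g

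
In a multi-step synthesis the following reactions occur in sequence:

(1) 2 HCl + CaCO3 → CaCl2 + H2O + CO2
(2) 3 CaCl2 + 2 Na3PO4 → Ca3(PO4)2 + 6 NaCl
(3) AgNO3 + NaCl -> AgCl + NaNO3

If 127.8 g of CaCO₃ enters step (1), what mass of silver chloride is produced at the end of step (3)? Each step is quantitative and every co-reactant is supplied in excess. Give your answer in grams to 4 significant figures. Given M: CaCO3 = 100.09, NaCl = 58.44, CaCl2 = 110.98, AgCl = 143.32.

n(CaCO3) = 127.8 / 100.09 = 1.2769 mol.
Reaction (1): CaCO3→CaCl2 ratio 1:1 ⇒ n(CaCl2) = 1.2769 mol.
Reaction (2): CaCl2→NaCl ratio 3:6 ⇒ n(NaCl) = 2.5537 mol.
Reaction (3): NaCl→AgCl ratio 1:1 ⇒ n(AgCl) = 2.5537 mol.
Mass of AgCl = 2.5537 × 143.32 = 366.00 g.

366.0 g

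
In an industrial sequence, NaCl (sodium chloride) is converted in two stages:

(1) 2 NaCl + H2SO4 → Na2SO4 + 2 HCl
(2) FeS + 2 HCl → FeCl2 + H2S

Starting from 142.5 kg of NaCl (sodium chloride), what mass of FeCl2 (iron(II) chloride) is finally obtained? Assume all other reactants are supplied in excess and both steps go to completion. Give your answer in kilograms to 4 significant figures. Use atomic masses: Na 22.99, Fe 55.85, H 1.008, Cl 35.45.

154.5 kg

M(NaCl) = 22.99 + 35.45 = 58.44 g/mol.
M(FeCl2) = 55.85 + 2(35.45) = 126.75 g/mol.
142.5 kg = 142500 g.
n(NaCl) = 142500 / 58.44 = 2438.4 mol.
Step 1 gives a 2:2 ratio of NaCl to HCl, so n(HCl) = 2438.4 mol.
In step 2 the HCl:FeCl2 ratio is 2:1, so n(FeCl2) = 1219.2 mol.
Mass of FeCl2 = 1219.2 × 126.75 = 154530 g = 154.5 kg.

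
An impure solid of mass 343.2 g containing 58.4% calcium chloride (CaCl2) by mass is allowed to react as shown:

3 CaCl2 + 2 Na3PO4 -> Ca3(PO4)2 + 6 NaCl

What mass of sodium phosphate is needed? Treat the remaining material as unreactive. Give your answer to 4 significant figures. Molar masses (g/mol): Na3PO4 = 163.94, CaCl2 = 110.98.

197.4 g

Mass of pure CaCl2 = 343.2 g × 0.584 = 200.43 g.
n(CaCl2) = 200.43 g / 110.98 g/mol = 1.8060 mol.
From the equation the CaCl2:Na3PO4 mole ratio is 3:2, so n(Na3PO4) = 1.8060 × 2/3 = 1.2040 mol.
Mass of Na3PO4 = 1.2040 mol × 163.94 g/mol = 197.38 g.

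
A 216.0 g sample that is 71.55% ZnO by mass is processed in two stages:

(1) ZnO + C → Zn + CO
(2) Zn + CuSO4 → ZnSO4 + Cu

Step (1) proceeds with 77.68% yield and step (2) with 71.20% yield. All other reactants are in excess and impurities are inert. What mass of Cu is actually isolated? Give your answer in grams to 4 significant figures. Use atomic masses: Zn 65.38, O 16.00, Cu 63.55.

Pure ZnO = 216.0 × 0.7155 = 154.55 g.
M(ZnO) = 65.38 + 16.00 = 81.38 g/mol.
M(Cu) = 63.55 g/mol.
n(ZnO) = 154.55 / 81.38 = 1.8991 mol.
Step 1 (ZnO:Zn = 1:1): theoretical n(Zn) = 1.8991 mol; at 77.68% yield, n(Zn) = 1.4752 mol.
Step 2 (Zn:Cu = 1:1): theoretical n(Cu) = 1.4752 mol, so theoretical mass = 1.4752 × 63.55 = 93.750 g.
At 71.20% yield, actual mass of Cu = 93.750 × 0.7120 = 66.750 g.

66.75 g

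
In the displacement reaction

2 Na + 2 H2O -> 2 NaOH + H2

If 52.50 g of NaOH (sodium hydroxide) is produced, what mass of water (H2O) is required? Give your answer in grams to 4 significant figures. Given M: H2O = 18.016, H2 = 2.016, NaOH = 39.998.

23.65 g

n(NaOH) = 52.500 g / 39.998 g/mol = 1.3126 mol.
From the equation the NaOH:H2O mole ratio is 2:2, so n(H2O) = 1.3126 × 2/2 = 1.3126 mol.
Mass of H2O = 1.3126 mol × 18.016 g/mol = 23.647 g.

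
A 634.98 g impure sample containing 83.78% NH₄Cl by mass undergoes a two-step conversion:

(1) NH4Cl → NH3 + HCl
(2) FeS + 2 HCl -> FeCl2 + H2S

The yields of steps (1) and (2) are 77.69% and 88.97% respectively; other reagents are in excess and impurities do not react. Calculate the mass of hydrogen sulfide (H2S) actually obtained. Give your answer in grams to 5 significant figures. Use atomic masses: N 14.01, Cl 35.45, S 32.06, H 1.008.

117.12 g

Pure NH4Cl = 634.98 × 0.8378 = 531.986 g.
M(NH4Cl) = 14.01 + 4(1.008) + 35.45 = 53.492 g/mol.
M(H2S) = 2(1.008) + 32.06 = 34.076 g/mol.
n(NH4Cl) = 531.986 / 53.492 = 9.94516 mol.
Step 1 (NH4Cl:HCl = 1:1): theoretical n(HCl) = 9.94516 mol; at 77.69% yield, n(HCl) = 7.72639 mol.
Step 2 (HCl:H2S = 2:1): theoretical n(H2S) = 3.86320 mol, so theoretical mass = 3.86320 × 34.076 = 131.642 g.
At 88.97% yield, actual mass of H2S = 131.642 × 0.8897 = 117.122 g.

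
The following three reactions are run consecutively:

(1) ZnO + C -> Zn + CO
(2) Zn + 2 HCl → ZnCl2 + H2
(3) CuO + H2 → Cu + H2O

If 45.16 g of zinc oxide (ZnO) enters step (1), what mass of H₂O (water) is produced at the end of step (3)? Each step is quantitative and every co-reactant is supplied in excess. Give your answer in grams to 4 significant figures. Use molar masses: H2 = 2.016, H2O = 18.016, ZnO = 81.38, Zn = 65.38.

9.998 g

n(ZnO) = 45.16 / 81.38 = 0.55493 mol.
Reaction (1): ZnO→Zn ratio 1:1 ⇒ n(Zn) = 0.55493 mol.
Reaction (2): Zn→H2 ratio 1:1 ⇒ n(H2) = 0.55493 mol.
Reaction (3): H2→H2O ratio 1:1 ⇒ n(H2O) = 0.55493 mol.
Mass of H2O = 0.55493 × 18.016 = 9.9976 g.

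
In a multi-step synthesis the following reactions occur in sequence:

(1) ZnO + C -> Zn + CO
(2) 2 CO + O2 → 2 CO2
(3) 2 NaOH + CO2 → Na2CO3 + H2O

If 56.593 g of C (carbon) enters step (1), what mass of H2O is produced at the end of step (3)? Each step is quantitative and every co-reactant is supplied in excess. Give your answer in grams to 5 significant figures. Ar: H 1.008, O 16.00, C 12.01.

M(C) = 12.01 g/mol.
M(H2O) = 2(1.008) + 16.00 = 18.016 g/mol.
n(C) = 56.593 / 12.01 = 4.71216 mol.
Reaction (1): C→CO ratio 1:1 ⇒ n(CO) = 4.71216 mol.
Reaction (2): CO→CO2 ratio 2:2 ⇒ n(CO2) = 4.71216 mol.
Reaction (3): CO2→H2O ratio 1:1 ⇒ n(H2O) = 4.71216 mol.
Mass of H2O = 4.71216 × 18.016 = 84.8942 g.

84.894 g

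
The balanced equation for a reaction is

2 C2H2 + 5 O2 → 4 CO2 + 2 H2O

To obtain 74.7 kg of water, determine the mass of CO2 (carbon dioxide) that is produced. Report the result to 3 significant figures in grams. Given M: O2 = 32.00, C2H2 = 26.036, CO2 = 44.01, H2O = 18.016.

365000 g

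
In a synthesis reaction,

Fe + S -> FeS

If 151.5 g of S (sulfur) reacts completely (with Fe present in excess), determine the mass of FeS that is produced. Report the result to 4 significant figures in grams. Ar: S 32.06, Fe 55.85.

M(S) = 32.06 g/mol.
M(FeS) = 55.85 + 32.06 = 87.91 g/mol.
n(S) = 151.50 g / 32.06 g/mol = 4.7255 mol.
From the equation the S:FeS mole ratio is 1:1, so n(FeS) = 4.7255 × 1/1 = 4.7255 mol.
Mass of FeS = 4.7255 mol × 87.91 g/mol = 415.42 g.

415.4 g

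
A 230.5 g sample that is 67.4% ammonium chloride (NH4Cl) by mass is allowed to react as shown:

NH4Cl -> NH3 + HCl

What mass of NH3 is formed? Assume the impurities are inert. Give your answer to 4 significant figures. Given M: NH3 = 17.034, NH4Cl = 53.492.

49.47 g

Mass of pure NH4Cl = 230.5 g × 0.674 = 155.36 g.
n(NH4Cl) = 155.36 g / 53.492 g/mol = 2.9043 mol.
From the equation the NH4Cl:NH3 mole ratio is 1:1, so n(NH3) = 2.9043 × 1/1 = 2.9043 mol.
Mass of NH3 = 2.9043 mol × 17.034 g/mol = 49.472 g.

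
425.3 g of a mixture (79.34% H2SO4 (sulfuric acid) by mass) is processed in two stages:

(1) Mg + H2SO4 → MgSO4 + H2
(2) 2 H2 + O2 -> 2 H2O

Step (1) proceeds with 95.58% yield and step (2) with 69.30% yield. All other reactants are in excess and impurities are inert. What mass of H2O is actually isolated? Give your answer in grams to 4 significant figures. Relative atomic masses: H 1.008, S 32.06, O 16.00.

41.06 g

Pure H2SO4 = 425.3 × 0.7934 = 337.43 g.
M(H2SO4) = 2(1.008) + 32.06 + 4(16.00) = 98.076 g/mol.
M(H2O) = 2(1.008) + 16.00 = 18.016 g/mol.
n(H2SO4) = 337.43 / 98.076 = 3.4405 mol.
Step 1 (H2SO4:H2 = 1:1): theoretical n(H2) = 3.4405 mol; at 95.58% yield, n(H2) = 3.2885 mol.
Step 2 (H2:H2O = 2:2): theoretical n(H2O) = 3.2885 mol, so theoretical mass = 3.2885 × 18.016 = 59.245 g.
At 69.30% yield, actual mass of H2O = 59.245 × 0.6930 = 41.057 g.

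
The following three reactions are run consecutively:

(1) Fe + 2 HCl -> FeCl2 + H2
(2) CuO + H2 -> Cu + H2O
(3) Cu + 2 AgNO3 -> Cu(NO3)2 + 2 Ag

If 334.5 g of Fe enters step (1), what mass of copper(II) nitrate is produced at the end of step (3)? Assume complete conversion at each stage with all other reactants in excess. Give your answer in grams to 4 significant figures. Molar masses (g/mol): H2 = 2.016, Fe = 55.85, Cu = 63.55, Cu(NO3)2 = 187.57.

1123 g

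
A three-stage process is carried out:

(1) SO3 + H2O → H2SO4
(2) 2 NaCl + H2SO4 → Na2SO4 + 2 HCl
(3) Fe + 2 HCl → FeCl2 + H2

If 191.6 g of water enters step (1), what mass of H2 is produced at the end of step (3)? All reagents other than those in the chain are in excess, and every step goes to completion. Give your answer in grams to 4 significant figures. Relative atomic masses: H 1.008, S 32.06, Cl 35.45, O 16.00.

21.44 g

M(H2O) = 2(1.008) + 16.00 = 18.016 g/mol.
M(H2) = 2(1.008) = 2.016 g/mol.
n(H2O) = 191.6 / 18.016 = 10.635 mol.
Reaction (1): H2O→H2SO4 ratio 1:1 ⇒ n(H2SO4) = 10.635 mol.
Reaction (2): H2SO4→HCl ratio 1:2 ⇒ n(HCl) = 21.270 mol.
Reaction (3): HCl→H2 ratio 2:1 ⇒ n(H2) = 10.635 mol.
Mass of H2 = 10.635 × 2.016 = 21.440 g.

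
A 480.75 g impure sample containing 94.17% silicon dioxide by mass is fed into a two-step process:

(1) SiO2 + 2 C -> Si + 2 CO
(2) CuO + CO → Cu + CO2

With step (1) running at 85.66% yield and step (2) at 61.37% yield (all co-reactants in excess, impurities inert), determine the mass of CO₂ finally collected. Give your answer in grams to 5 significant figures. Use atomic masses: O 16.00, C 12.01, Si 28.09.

348.61 g

Pure SiO2 = 480.75 × 0.9417 = 452.722 g.
M(SiO2) = 28.09 + 2(16.00) = 60.09 g/mol.
M(CO2) = 12.01 + 2(16.00) = 44.01 g/mol.
n(SiO2) = 452.722 / 60.09 = 7.53407 mol.
Step 1 (SiO2:CO = 1:2): theoretical n(CO) = 15.0681 mol; at 85.66% yield, n(CO) = 12.9074 mol.
Step 2 (CO:CO2 = 1:1): theoretical n(CO2) = 12.9074 mol, so theoretical mass = 12.9074 × 44.01 = 568.053 g.
At 61.37% yield, actual mass of CO2 = 568.053 × 0.6137 = 348.614 g.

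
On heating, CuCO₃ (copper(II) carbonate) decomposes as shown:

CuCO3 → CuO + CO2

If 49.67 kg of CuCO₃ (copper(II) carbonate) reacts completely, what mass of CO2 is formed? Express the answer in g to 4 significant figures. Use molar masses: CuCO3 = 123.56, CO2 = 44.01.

17690 g

Convert: 49.67 kg = 49670 g.
n(CuCO3) = 49670 g / 123.56 g/mol = 401.99 mol.
From the equation the CuCO3:CO2 mole ratio is 1:1, so n(CO2) = 401.99 × 1/1 = 401.99 mol.
Mass of CO2 = 401.99 mol × 44.01 g/mol = 17692 g.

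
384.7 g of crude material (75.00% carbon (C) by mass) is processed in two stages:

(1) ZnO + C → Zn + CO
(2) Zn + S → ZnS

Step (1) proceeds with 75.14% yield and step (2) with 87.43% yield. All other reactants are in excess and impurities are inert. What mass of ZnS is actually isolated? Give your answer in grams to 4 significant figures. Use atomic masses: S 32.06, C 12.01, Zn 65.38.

Pure C = 384.7 × 0.7500 = 288.52 g.
M(C) = 12.01 g/mol.
M(ZnS) = 65.38 + 32.06 = 97.44 g/mol.
n(C) = 288.52 / 12.01 = 24.024 mol.
Step 1 (C:Zn = 1:1): theoretical n(Zn) = 24.024 mol; at 75.14% yield, n(Zn) = 18.051 mol.
Step 2 (Zn:ZnS = 1:1): theoretical n(ZnS) = 18.051 mol, so theoretical mass = 18.051 × 97.44 = 1758.9 g.
At 87.43% yield, actual mass of ZnS = 1758.9 × 0.8743 = 1537.8 g.

1538 g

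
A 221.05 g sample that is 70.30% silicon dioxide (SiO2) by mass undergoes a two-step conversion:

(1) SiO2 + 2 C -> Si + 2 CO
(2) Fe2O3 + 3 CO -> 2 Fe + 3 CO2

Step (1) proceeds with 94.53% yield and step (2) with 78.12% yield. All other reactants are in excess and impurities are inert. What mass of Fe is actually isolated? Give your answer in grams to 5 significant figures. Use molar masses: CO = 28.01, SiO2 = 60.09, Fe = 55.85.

142.21 g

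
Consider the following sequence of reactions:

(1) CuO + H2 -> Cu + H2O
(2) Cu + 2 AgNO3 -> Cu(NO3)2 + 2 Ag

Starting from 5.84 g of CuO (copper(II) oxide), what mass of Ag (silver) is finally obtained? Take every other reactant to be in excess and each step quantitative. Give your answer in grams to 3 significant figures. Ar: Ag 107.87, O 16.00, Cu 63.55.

M(CuO) = 63.55 + 16.00 = 79.55 g/mol.
M(Ag) = 107.87 g/mol.
n(CuO) = 5.840 / 79.55 = 0.07341 mol.
Step 1 gives a 1:1 ratio of CuO to Cu, so n(Cu) = 0.07341 mol.
In step 2 the Cu:Ag ratio is 1:2, so n(Ag) = 0.1468 mol.
Mass of Ag = 0.1468 × 107.87 = 15.84 g.

15.8 g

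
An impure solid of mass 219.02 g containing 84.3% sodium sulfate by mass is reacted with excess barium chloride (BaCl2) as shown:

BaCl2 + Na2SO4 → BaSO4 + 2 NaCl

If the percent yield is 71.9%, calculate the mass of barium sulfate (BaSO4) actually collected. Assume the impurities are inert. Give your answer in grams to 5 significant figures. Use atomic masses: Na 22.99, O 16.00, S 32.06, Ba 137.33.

Pure Na2SO4 available = 219.02 g × 0.843 = 184.634 g.
M(Na2SO4) = 2(22.99) + 32.06 + 4(16.00) = 142.04 g/mol.
M(BaSO4) = 137.33 + 32.06 + 4(16.00) = 233.39 g/mol.
n(Na2SO4) = 184.634 g / 142.04 g/mol = 1.29987 mol.
From the equation the Na2SO4:BaSO4 mole ratio is 1:1, so n(BaSO4) = 1.29987 × 1/1 = 1.29987 mol.
Mass of BaSO4 = 1.29987 mol × 233.39 g/mol = 303.377 g.
Actual mass collected = 303.377 g × 0.719 = 218.128 g.

218.13 g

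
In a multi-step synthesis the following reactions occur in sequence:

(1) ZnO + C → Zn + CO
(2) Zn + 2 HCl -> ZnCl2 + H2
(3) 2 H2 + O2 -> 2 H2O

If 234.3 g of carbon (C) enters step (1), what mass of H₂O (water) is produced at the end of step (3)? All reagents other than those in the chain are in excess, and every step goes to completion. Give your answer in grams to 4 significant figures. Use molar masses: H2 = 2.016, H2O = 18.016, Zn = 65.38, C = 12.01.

351.5 g

n(C) = 234.3 / 12.01 = 19.509 mol.
Reaction (1): C→Zn ratio 1:1 ⇒ n(Zn) = 19.509 mol.
Reaction (2): Zn→H2 ratio 1:1 ⇒ n(H2) = 19.509 mol.
Reaction (3): H2→H2O ratio 2:2 ⇒ n(H2O) = 19.509 mol.
Mass of H2O = 19.509 × 18.016 = 351.47 g.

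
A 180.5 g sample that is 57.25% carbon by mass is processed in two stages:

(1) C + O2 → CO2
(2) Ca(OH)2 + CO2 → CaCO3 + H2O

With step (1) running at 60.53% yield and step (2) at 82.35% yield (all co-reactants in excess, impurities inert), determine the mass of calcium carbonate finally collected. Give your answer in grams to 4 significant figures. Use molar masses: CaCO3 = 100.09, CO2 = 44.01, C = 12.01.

429.3 g

Pure C = 180.5 × 0.5725 = 103.34 g.
n(C) = 103.34 / 12.01 = 8.6042 mol.
Step 1 (C:CO2 = 1:1): theoretical n(CO2) = 8.6042 mol; at 60.53% yield, n(CO2) = 5.2081 mol.
Step 2 (CO2:CaCO3 = 1:1): theoretical n(CaCO3) = 5.2081 mol, so theoretical mass = 5.2081 × 100.09 = 521.28 g.
At 82.35% yield, actual mass of CaCO3 = 521.28 × 0.8235 = 429.27 g.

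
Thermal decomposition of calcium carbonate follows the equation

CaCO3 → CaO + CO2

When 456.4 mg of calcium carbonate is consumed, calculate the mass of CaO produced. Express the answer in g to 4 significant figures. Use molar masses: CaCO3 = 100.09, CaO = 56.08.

Convert: 456.4 mg = 0.45640 g.
n(CaCO3) = 0.45640 g / 100.09 g/mol = 0.0045599 mol.
From the equation the CaCO3:CaO mole ratio is 1:1, so n(CaO) = 0.0045599 × 1/1 = 0.0045599 mol.
Mass of CaO = 0.0045599 mol × 56.08 g/mol = 0.25572 g.

0.2557 g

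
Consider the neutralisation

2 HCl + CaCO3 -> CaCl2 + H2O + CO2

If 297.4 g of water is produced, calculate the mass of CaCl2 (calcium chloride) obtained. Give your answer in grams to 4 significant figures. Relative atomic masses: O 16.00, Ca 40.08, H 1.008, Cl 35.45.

1832 g

M(H2O) = 2(1.008) + 16.00 = 18.016 g/mol.
M(CaCl2) = 40.08 + 2(35.45) = 110.98 g/mol.
n(H2O) = 297.40 g / 18.016 g/mol = 16.508 mol.
From the equation the H2O:CaCl2 mole ratio is 1:1, so n(CaCl2) = 16.508 × 1/1 = 16.508 mol.
Mass of CaCl2 = 16.508 mol × 110.98 g/mol = 1832.0 g.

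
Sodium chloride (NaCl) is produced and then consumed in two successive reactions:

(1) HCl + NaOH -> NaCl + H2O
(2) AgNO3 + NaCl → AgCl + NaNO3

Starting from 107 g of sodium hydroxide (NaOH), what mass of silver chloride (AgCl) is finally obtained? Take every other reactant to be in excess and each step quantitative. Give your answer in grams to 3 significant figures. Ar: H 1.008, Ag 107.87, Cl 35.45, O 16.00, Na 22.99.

M(NaOH) = 22.99 + 16.00 + 1.008 = 39.998 g/mol.
M(AgCl) = 107.87 + 35.45 = 143.32 g/mol.
n(NaOH) = 107.0 / 39.998 = 2.675 mol.
Step 1 gives a 1:1 ratio of NaOH to NaCl, so n(NaCl) = 2.675 mol.
In step 2 the NaCl:AgCl ratio is 1:1, so n(AgCl) = 2.675 mol.
Mass of AgCl = 2.675 × 143.32 = 383.4 g.

383 g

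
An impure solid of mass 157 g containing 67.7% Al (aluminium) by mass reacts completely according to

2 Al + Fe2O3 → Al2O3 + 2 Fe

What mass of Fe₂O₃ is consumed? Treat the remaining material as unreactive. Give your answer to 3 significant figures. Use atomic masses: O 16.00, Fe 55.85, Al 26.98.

315 g

Mass of pure Al = 157 g × 0.677 = 106.3 g.
M(Al) = 26.98 g/mol.
M(Fe2O3) = 2(55.85) + 3(16.00) = 159.70 g/mol.
n(Al) = 106.3 g / 26.98 g/mol = 3.940 mol.
From the equation the Al:Fe2O3 mole ratio is 2:1, so n(Fe2O3) = 3.940 × 1/2 = 1.970 mol.
Mass of Fe2O3 = 1.970 mol × 159.70 g/mol = 314.6 g.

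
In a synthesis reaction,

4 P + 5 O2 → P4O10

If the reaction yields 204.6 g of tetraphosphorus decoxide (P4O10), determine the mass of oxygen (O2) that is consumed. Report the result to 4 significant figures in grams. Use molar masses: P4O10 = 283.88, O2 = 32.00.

115.3 g

n(P4O10) = 204.60 g / 283.88 g/mol = 0.72073 mol.
From the equation the P4O10:O2 mole ratio is 1:5, so n(O2) = 0.72073 × 5/1 = 3.6036 mol.
Mass of O2 = 3.6036 mol × 32.00 g/mol = 115.32 g.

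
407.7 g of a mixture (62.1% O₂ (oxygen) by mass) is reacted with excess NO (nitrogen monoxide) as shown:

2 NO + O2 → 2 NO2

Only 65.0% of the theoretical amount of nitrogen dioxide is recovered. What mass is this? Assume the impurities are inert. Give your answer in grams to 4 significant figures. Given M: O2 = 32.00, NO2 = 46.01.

473.2 g

Pure O2 available = 407.7 g × 0.621 = 253.18 g.
n(O2) = 253.18 g / 32.00 g/mol = 7.9119 mol.
From the equation the O2:NO2 mole ratio is 1:2, so n(NO2) = 7.9119 × 2/1 = 15.824 mol.
Mass of NO2 = 15.824 mol × 46.01 g/mol = 728.06 g.
Actual mass collected = 728.06 g × 0.650 = 473.24 g.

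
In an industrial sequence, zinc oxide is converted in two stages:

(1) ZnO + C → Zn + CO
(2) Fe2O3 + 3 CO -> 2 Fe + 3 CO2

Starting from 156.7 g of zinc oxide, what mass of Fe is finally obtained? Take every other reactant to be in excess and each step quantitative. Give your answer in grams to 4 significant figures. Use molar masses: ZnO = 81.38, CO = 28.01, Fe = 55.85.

n(ZnO) = 156.70 / 81.38 = 1.9255 mol.
Step 1 gives a 1:1 ratio of ZnO to CO, so n(CO) = 1.9255 mol.
In step 2 the CO:Fe ratio is 3:2, so n(Fe) = 1.2837 mol.
Mass of Fe = 1.2837 × 55.85 = 71.694 g.

71.69 g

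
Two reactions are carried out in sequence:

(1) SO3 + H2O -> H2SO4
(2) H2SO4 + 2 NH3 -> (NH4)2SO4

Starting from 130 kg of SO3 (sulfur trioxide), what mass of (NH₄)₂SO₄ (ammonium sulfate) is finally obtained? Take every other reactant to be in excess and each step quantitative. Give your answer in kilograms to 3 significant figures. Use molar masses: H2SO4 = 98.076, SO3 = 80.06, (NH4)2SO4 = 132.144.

130 kg = 130000 g.
n(SO3) = 130000 / 80.06 = 1624 mol.
Step 1 gives a 1:1 ratio of SO3 to H2SO4, so n(H2SO4) = 1624 mol.
In step 2 the H2SO4:(NH4)2SO4 ratio is 1:1, so n((NH4)2SO4) = 1624 mol.
Mass of (NH4)2SO4 = 1624 × 132.144 = 214600 g = 215 kg.

215 kg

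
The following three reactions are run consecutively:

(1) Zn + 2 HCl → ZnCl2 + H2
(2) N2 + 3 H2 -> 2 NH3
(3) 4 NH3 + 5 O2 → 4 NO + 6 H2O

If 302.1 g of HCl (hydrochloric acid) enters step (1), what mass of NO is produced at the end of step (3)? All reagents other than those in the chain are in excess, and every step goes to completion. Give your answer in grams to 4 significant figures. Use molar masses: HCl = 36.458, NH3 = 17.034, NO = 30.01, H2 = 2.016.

82.89 g

n(HCl) = 302.1 / 36.458 = 8.2862 mol.
Reaction (1): HCl→H2 ratio 2:1 ⇒ n(H2) = 4.1431 mol.
Reaction (2): H2→NH3 ratio 3:2 ⇒ n(NH3) = 2.7621 mol.
Reaction (3): NH3→NO ratio 4:4 ⇒ n(NO) = 2.7621 mol.
Mass of NO = 2.7621 × 30.01 = 82.890 g.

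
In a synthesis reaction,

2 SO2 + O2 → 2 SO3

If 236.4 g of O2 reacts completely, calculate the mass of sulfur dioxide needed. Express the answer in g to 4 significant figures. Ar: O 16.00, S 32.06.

M(O2) = 2(16.00) = 32.00 g/mol.
M(SO2) = 32.06 + 2(16.00) = 64.06 g/mol.
n(O2) = 236.40 g / 32.00 g/mol = 7.3875 mol.
From the equation the O2:SO2 mole ratio is 1:2, so n(SO2) = 7.3875 × 2/1 = 14.775 mol.
Mass of SO2 = 14.775 mol × 64.06 g/mol = 946.49 g.

946.5 g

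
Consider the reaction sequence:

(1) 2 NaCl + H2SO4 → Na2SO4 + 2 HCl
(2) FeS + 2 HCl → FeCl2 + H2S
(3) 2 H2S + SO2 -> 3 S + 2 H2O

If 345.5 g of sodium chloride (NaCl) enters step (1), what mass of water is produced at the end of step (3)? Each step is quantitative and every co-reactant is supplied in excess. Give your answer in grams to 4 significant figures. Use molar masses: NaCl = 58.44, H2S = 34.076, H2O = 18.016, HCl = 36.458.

53.26 g

n(NaCl) = 345.5 / 58.44 = 5.9120 mol.
Reaction (1): NaCl→HCl ratio 2:2 ⇒ n(HCl) = 5.9120 mol.
Reaction (2): HCl→H2S ratio 2:1 ⇒ n(H2S) = 2.9560 mol.
Reaction (3): H2S→H2O ratio 2:2 ⇒ n(H2O) = 2.9560 mol.
Mass of H2O = 2.9560 × 18.016 = 53.256 g.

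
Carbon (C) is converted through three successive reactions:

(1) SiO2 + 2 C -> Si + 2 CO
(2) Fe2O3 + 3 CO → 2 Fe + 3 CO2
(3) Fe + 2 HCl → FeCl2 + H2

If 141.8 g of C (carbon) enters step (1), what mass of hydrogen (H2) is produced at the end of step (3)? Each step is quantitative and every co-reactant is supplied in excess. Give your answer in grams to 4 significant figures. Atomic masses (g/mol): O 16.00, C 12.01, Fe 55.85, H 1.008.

15.87 g

M(C) = 12.01 g/mol.
M(H2) = 2(1.008) = 2.016 g/mol.
n(C) = 141.8 / 12.01 = 11.807 mol.
Reaction (1): C→CO ratio 2:2 ⇒ n(CO) = 11.807 mol.
Reaction (2): CO→Fe ratio 3:2 ⇒ n(Fe) = 7.8712 mol.
Reaction (3): Fe→H2 ratio 1:1 ⇒ n(H2) = 7.8712 mol.
Mass of H2 = 7.8712 × 2.016 = 15.868 g.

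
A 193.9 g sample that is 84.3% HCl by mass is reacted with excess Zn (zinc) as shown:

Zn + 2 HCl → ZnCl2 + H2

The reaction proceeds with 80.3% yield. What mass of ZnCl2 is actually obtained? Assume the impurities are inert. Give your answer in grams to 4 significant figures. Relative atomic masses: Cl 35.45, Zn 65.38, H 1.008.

245.3 g

Pure HCl available = 193.9 g × 0.843 = 163.46 g.
M(HCl) = 1.008 + 35.45 = 36.458 g/mol.
M(ZnCl2) = 65.38 + 2(35.45) = 136.28 g/mol.
n(HCl) = 163.46 g / 36.458 g/mol = 4.4835 mol.
From the equation the HCl:ZnCl2 mole ratio is 2:1, so n(ZnCl2) = 4.4835 × 1/2 = 2.2417 mol.
Mass of ZnCl2 = 2.2417 mol × 136.28 g/mol = 305.50 g.
Actual mass collected = 305.50 g × 0.803 = 245.32 g.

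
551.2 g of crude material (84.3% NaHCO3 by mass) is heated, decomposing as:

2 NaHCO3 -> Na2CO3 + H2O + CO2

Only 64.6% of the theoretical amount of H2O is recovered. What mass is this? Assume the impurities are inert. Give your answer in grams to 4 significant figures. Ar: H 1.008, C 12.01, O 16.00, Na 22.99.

Pure NaHCO3 available = 551.2 g × 0.843 = 464.66 g.
M(NaHCO3) = 22.99 + 1.008 + 12.01 + 3(16.00) = 84.008 g/mol.
M(H2O) = 2(1.008) + 16.00 = 18.016 g/mol.
n(NaHCO3) = 464.66 g / 84.008 g/mol = 5.5312 mol.
From the equation the NaHCO3:H2O mole ratio is 2:1, so n(H2O) = 5.5312 × 1/2 = 2.7656 mol.
Mass of H2O = 2.7656 mol × 18.016 g/mol = 49.825 g.
Actual mass collected = 49.825 g × 0.646 = 32.187 g.

32.19 g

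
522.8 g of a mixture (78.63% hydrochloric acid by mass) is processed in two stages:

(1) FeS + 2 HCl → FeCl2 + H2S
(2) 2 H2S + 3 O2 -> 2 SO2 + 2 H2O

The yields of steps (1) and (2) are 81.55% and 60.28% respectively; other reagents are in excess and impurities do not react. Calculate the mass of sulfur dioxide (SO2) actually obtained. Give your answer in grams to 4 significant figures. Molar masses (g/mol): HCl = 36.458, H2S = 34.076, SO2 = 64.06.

177.5 g

Pure HCl = 522.8 × 0.7863 = 411.08 g.
n(HCl) = 411.08 / 36.458 = 11.275 mol.
Step 1 (HCl:H2S = 2:1): theoretical n(H2S) = 5.6377 mol; at 81.55% yield, n(H2S) = 4.5975 mol.
Step 2 (H2S:SO2 = 2:2): theoretical n(SO2) = 4.5975 mol, so theoretical mass = 4.5975 × 64.06 = 294.52 g.
At 60.28% yield, actual mass of SO2 = 294.52 × 0.6028 = 177.54 g.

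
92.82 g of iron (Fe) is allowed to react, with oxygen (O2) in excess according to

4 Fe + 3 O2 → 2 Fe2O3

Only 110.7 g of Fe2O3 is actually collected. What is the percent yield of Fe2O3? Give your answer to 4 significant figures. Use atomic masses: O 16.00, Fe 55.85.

M(Fe) = 55.85 g/mol.
M(Fe2O3) = 2(55.85) + 3(16.00) = 159.70 g/mol.
n(Fe) = 92.820 g / 55.85 g/mol = 1.6620 mol.
From the equation the Fe:Fe2O3 mole ratio is 4:2, so n(Fe2O3) = 1.6620 × 2/4 = 0.83098 mol.
Mass of Fe2O3 = 0.83098 mol × 159.70 g/mol = 132.71 g.
This is the theoretical yield. Percent yield = 110.7 g / 132.71 g × 100% = 83.417%.

83.42 %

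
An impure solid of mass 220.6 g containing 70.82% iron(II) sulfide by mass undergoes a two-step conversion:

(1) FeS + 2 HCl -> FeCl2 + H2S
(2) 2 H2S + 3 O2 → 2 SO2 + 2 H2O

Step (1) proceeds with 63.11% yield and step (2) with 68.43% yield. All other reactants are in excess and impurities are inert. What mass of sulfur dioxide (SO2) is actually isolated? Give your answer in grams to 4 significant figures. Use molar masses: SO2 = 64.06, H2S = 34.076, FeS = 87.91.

49.16 g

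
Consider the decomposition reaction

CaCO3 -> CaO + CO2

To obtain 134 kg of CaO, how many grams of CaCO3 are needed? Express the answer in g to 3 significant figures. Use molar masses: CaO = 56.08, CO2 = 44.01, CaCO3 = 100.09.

239000 g

Convert: 134 kg = 134000 g.
n(CaO) = 134000 g / 56.08 g/mol = 2389 mol.
From the equation the CaO:CaCO3 mole ratio is 1:1, so n(CaCO3) = 2389 × 1/1 = 2389 mol.
Mass of CaCO3 = 2389 mol × 100.09 g/mol = 239200 g.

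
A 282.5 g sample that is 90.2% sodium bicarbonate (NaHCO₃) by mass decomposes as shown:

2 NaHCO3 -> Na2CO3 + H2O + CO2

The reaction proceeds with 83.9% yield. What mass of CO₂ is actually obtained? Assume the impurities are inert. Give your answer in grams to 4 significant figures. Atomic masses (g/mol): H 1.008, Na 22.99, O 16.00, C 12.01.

Pure NaHCO3 available = 282.5 g × 0.902 = 254.81 g.
M(NaHCO3) = 22.99 + 1.008 + 12.01 + 3(16.00) = 84.008 g/mol.
M(CO2) = 12.01 + 2(16.00) = 44.01 g/mol.
n(NaHCO3) = 254.81 g / 84.008 g/mol = 3.0332 mol.
From the equation the NaHCO3:CO2 mole ratio is 2:1, so n(CO2) = 3.0332 × 1/2 = 1.5166 mol.
Mass of CO2 = 1.5166 mol × 44.01 g/mol = 66.746 g.
Actual mass collected = 66.746 g × 0.839 = 56.000 g.

56.00 g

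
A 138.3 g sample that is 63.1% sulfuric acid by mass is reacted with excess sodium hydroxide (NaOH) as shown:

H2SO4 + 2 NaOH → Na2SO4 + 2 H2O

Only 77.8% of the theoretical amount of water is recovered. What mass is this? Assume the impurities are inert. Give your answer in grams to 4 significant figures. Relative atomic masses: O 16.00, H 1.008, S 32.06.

Pure H2SO4 available = 138.3 g × 0.631 = 87.267 g.
M(H2SO4) = 2(1.008) + 32.06 + 4(16.00) = 98.076 g/mol.
M(H2O) = 2(1.008) + 16.00 = 18.016 g/mol.
n(H2SO4) = 87.267 g / 98.076 g/mol = 0.88979 mol.
From the equation the H2SO4:H2O mole ratio is 1:2, so n(H2O) = 0.88979 × 2/1 = 1.7796 mol.
Mass of H2O = 1.7796 mol × 18.016 g/mol = 32.061 g.
Actual mass collected = 32.061 g × 0.778 = 24.943 g.

24.94 g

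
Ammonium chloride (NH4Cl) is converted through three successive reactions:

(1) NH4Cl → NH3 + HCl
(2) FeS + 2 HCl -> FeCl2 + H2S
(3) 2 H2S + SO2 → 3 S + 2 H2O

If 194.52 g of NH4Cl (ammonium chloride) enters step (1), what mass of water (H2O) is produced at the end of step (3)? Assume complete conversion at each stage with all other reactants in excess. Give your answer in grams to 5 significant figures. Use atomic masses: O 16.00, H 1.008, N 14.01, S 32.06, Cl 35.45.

32.757 g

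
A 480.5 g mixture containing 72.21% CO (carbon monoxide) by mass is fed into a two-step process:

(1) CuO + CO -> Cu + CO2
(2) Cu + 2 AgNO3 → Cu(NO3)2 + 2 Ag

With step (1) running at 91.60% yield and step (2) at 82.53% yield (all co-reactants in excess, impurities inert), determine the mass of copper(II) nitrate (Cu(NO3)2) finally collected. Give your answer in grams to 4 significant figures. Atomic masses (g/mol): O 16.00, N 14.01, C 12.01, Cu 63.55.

1757 g

Pure CO = 480.5 × 0.7221 = 346.97 g.
M(CO) = 12.01 + 16.00 = 28.01 g/mol.
M(Cu(NO3)2) = 63.55 + 2(14.01) + 6(16.00) = 187.57 g/mol.
n(CO) = 346.97 / 28.01 = 12.387 mol.
Step 1 (CO:Cu = 1:1): theoretical n(Cu) = 12.387 mol; at 91.60% yield, n(Cu) = 11.347 mol.
Step 2 (Cu:Cu(NO3)2 = 1:1): theoretical n(Cu(NO3)2) = 11.347 mol, so theoretical mass = 11.347 × 187.57 = 2128.3 g.
At 82.53% yield, actual mass of Cu(NO3)2 = 2128.3 × 0.8253 = 1756.5 g.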